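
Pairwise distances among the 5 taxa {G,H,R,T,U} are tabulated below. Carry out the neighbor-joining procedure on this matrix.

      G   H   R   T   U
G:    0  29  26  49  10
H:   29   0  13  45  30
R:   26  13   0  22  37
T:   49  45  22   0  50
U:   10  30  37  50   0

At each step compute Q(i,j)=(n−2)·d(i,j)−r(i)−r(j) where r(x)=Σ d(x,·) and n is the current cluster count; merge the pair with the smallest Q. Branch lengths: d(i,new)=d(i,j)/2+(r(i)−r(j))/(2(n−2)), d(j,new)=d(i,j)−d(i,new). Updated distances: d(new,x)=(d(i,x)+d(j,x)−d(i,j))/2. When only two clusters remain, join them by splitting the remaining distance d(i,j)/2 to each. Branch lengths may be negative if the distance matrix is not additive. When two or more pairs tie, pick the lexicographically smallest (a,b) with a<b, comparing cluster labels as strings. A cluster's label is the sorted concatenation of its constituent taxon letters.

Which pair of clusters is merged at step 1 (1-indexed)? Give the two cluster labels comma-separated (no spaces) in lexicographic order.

G,U

1. join G+U (d=10, Q=-211) ⇒ GU; edges |G|=17/6, |U|=43/6
  updated: d(GU,H)=49/2, d(GU,R)=53/2, d(GU,T)=89/2
2. join GU+H (d=49/2, Q=-129) ⇒ GHU; edges |GU|=31/2, |H|=9
  updated: d(GHU,R)=15/2, d(GHU,T)=65/2
3. join GHU+R (d=15/2, Q=-62) ⇒ GHRU; edges |GHU|=9, |R|=-3/2
  updated: d(GHRU,T)=47/2
4. join GHRU+T (d=47/2) ⇒ GHRTU; edges |GHRU|=47/4, |T|=47/4
final tree: ((((G:17/6,U:43/6):31/2,H:9):9,R:-3/2):47/4,T:47/4)
total length: 131/2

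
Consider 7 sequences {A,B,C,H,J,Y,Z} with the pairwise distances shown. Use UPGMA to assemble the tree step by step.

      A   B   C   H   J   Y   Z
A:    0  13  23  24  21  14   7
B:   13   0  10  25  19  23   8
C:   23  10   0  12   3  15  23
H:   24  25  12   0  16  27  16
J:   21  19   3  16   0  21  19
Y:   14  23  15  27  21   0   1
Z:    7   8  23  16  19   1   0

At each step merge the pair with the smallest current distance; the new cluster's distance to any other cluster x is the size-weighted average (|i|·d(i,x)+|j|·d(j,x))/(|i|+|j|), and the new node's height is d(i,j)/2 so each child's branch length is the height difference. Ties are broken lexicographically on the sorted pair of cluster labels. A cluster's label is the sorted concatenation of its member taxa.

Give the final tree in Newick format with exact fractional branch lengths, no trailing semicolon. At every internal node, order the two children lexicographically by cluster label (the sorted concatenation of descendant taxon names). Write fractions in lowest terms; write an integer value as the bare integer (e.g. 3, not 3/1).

step 1: merge (Y,Z) at d=1; branch lengths Y→1/2, Z→1/2; new cluster YZ
  updated: d(A,YZ)=21/2, d(B,YZ)=31/2, d(C,YZ)=19, d(H,YZ)=43/2, d(J,YZ)=20
step 2: merge (C,J) at d=3; branch lengths C→3/2, J→3/2; new cluster CJ
  updated: d(A,CJ)=22, d(B,CJ)=29/2, d(CJ,H)=14, d(CJ,YZ)=39/2
step 3: merge (A,YZ) at d=21/2; branch lengths A→21/4, YZ→19/4; new cluster AYZ
  updated: d(AYZ,B)=44/3, d(AYZ,CJ)=61/3, d(AYZ,H)=67/3
step 4: merge (CJ,H) at d=14; branch lengths CJ→11/2, H→7; new cluster CHJ
  updated: d(AYZ,CHJ)=21, d(B,CHJ)=18
step 5: merge (AYZ,B) at d=44/3; branch lengths AYZ→25/12, B→22/3; new cluster ABYZ
  updated: d(ABYZ,CHJ)=81/4
step 6: merge (ABYZ,CHJ) at d=81/4; branch lengths ABYZ→67/24, CHJ→25/8; new cluster ABCHJYZ
final tree: (((A:21/4,(Y:1/2,Z:1/2):19/4):25/12,B:22/3):67/24,((C:3/2,J:3/2):11/2,H:7):25/8)
total length: 251/6

(((A:21/4,(Y:1/2,Z:1/2):19/4):25/12,B:22/3):67/24,((C:3/2,J:3/2):11/2,H:7):25/8)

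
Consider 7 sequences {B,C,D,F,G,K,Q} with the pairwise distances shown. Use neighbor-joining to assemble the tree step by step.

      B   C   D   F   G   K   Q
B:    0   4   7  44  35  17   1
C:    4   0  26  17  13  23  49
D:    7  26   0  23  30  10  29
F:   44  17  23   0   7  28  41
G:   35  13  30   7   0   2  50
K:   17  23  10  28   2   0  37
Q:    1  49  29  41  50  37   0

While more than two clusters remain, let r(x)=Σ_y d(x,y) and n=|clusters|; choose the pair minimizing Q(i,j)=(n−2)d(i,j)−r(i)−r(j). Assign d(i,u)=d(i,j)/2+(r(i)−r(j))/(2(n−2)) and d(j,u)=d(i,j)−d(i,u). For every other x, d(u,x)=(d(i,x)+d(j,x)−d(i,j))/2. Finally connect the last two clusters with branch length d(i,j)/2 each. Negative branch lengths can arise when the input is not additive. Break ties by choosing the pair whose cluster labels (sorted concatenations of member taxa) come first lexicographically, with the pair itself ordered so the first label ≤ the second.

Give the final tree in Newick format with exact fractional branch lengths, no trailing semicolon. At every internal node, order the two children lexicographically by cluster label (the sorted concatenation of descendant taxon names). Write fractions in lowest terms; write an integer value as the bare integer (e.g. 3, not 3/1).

((((((B:-47/5,Q:52/5):235/16,D:45/16):175/24,K:53/24):127/16,C:119/16):65/16,F:117/16):-5/32,G:-5/32)

step 1: merge (B,Q) at d=1, Q=-310; branch lengths B→-47/5, Q→52/5; new cluster BQ
  updated: d(BQ,C)=26, d(BQ,D)=35/2, d(BQ,F)=42, d(BQ,G)=42, d(BQ,K)=53/2
step 2: merge (BQ,D) at d=35/2, Q=-381/2; branch lengths BQ→235/16, D→45/16; new cluster BDQ
  updated: d(BDQ,C)=69/4, d(BDQ,F)=95/4, d(BDQ,G)=109/4, d(BDQ,K)=19/2
step 3: merge (BDQ,K) at d=19/2, Q=-447/4; branch lengths BDQ→175/24, K→53/24; new cluster BDKQ
  updated: d(BDKQ,C)=123/8, d(BDKQ,F)=169/8, d(BDKQ,G)=79/8
step 4: merge (BDKQ,C) at d=123/8, Q=-61; branch lengths BDKQ→127/16, C→119/16; new cluster BCDKQ
  updated: d(BCDKQ,F)=91/8, d(BCDKQ,G)=15/4
step 5: merge (BCDKQ,F) at d=91/8, Q=-177/8; branch lengths BCDKQ→65/16, F→117/16; new cluster BCDFKQ
  updated: d(BCDFKQ,G)=-5/16
step 6: merge (BCDFKQ,G) at d=-5/16; branch lengths BCDFKQ→-5/32, G→-5/32; new cluster BCDFGKQ
final tree: ((((((B:-47/5,Q:52/5):235/16,D:45/16):175/24,K:53/24):127/16,C:119/16):65/16,F:117/16):-5/32,G:-5/32)
total length: 871/16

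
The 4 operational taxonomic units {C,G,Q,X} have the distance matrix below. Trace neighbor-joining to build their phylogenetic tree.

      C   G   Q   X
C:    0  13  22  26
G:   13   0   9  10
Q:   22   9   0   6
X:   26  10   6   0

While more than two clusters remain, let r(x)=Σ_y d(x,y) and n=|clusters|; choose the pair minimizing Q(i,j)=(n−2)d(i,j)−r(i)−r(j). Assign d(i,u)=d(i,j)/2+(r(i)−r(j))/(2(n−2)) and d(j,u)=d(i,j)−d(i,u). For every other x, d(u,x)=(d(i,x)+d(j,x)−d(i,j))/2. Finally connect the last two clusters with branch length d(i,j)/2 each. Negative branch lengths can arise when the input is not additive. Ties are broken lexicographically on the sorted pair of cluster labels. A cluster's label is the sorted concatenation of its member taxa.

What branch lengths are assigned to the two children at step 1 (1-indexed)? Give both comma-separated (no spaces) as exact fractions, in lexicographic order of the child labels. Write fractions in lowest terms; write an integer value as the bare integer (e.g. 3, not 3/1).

iteration 1: select C,G (d=13, Q=-67); attach at lengths (55/4, -3/4); label the merged cluster CG
  updated: d(CG,Q)=9, d(CG,X)=23/2
iteration 2: select CG,Q (d=9, Q=-53/2); attach at lengths (29/4, 7/4); label the merged cluster CGQ
  updated: d(CGQ,X)=17/4
iteration 3: select CGQ,X (d=17/4); attach at lengths (17/8, 17/8); label the merged cluster CGQX
final tree: (((C:55/4,G:-3/4):29/4,Q:7/4):17/8,X:17/8)
total length: 105/4

55/4,-3/4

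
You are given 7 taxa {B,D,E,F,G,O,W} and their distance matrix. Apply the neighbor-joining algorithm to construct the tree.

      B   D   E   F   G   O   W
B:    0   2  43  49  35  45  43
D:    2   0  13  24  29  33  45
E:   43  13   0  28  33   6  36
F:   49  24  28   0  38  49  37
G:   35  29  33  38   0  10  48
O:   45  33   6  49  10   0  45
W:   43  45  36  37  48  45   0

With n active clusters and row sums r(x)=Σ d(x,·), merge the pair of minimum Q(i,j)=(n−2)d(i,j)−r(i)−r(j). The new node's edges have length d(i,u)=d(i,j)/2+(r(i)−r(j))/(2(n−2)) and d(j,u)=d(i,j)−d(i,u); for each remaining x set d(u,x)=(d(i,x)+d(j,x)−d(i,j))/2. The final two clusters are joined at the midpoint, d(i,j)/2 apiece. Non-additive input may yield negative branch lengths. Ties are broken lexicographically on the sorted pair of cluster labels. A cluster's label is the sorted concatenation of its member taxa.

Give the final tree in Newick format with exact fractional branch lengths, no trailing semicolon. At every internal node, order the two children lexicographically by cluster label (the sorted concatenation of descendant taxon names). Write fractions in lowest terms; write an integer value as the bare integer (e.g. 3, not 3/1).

step 1: merge (B,D) at d=2, Q=-353; branch lengths B→81/10, D→-61/10; new cluster BD
  updated: d(BD,E)=27, d(BD,F)=71/2, d(BD,G)=31, d(BD,O)=38, d(BD,W)=43
step 2: merge (G,O) at d=10, Q=-268; branch lengths G→13/2, O→7/2; new cluster GO
  updated: d(BD,GO)=59/2, d(E,GO)=29/2, d(F,GO)=77/2, d(GO,W)=83/2
step 3: merge (E,GO) at d=29/2, Q=-186; branch lengths E→25/6, GO→31/3; new cluster EGO
  updated: d(BD,EGO)=21, d(EGO,F)=26, d(EGO,W)=63/2
step 4: merge (BD,EGO) at d=21, Q=-136; branch lengths BD→63/4, EGO→21/4; new cluster BDEGO
  updated: d(BDEGO,F)=81/4, d(BDEGO,W)=107/4
step 5: merge (BDEGO,F) at d=81/4, Q=-84; branch lengths BDEGO→5, F→61/4; new cluster BDEFGO
  updated: d(BDEFGO,W)=87/4
step 6: merge (BDEFGO,W) at d=87/4; branch lengths BDEFGO→87/8, W→87/8; new cluster BDEFGOW
final tree: ((((B:81/10,D:-61/10):63/4,(E:25/6,(G:13/2,O:7/2):31/3):21/4):5,F:61/4):87/8,W:87/8)
total length: 179/2

((((B:81/10,D:-61/10):63/4,(E:25/6,(G:13/2,O:7/2):31/3):21/4):5,F:61/4):87/8,W:87/8)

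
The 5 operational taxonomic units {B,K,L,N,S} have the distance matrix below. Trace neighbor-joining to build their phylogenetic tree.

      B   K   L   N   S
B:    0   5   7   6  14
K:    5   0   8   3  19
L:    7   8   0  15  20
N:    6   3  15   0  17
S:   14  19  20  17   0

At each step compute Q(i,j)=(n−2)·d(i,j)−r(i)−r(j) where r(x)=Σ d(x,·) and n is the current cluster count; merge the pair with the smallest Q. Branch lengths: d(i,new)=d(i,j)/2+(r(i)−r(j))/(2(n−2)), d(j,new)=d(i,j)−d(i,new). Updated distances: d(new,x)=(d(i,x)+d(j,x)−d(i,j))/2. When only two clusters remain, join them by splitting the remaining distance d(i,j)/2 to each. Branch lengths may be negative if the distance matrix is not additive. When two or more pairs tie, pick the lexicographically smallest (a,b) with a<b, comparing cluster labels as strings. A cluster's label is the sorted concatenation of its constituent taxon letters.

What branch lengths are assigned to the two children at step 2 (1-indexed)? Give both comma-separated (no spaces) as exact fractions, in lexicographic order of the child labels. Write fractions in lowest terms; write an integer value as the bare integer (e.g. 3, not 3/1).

iteration 1: select K,N (d=3, Q=-67); attach at lengths (1/2, 5/2); label the merged cluster KN
  updated: d(B,KN)=4, d(KN,L)=10, d(KN,S)=33/2
iteration 2: select B,L (d=7, Q=-48); attach at lengths (1/2, 13/2); label the merged cluster BL
  updated: d(BL,KN)=7/2, d(BL,S)=27/2
iteration 3: select BL,KN (d=7/2, Q=-67/2); attach at lengths (1/4, 13/4); label the merged cluster BKLN
  updated: d(BKLN,S)=53/4
iteration 4: select BKLN,S (d=53/4); attach at lengths (53/8, 53/8); label the merged cluster BKLNS
final tree: (((B:1/2,L:13/2):1/4,(K:1/2,N:5/2):13/4):53/8,S:53/8)
total length: 107/4

1/2,13/2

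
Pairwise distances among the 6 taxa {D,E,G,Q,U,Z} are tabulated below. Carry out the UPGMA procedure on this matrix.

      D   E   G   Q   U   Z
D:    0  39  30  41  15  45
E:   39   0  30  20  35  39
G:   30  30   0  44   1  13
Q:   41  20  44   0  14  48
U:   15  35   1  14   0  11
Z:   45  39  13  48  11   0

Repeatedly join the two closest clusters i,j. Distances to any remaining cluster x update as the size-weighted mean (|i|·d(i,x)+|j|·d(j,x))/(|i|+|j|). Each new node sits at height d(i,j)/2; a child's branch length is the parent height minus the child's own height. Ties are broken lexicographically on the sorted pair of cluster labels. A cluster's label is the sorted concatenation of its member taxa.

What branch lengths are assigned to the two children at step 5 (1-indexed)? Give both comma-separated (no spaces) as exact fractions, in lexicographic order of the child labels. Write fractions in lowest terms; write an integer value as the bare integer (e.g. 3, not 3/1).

25/8,65/8

1. join G+U (d=1) ⇒ GU; edges |G|=1/2, |U|=1/2
  updated: d(D,GU)=45/2, d(E,GU)=65/2, d(GU,Q)=29, d(GU,Z)=12
2. join GU+Z (d=12) ⇒ GUZ; edges |GU|=11/2, |Z|=6
  updated: d(D,GUZ)=30, d(E,GUZ)=104/3, d(GUZ,Q)=106/3
3. join E+Q (d=20) ⇒ EQ; edges |E|=10, |Q|=10
  updated: d(D,EQ)=40, d(EQ,GUZ)=35
4. join D+GUZ (d=30) ⇒ DGUZ; edges |D|=15, |GUZ|=9
  updated: d(DGUZ,EQ)=145/4
5. join DGUZ+EQ (d=145/4) ⇒ DEGQUZ; edges |DGUZ|=25/8, |EQ|=65/8
final tree: ((D:15,((G:1/2,U:1/2):11/2,Z:6):9):25/8,(E:10,Q:10):65/8)
total length: 271/4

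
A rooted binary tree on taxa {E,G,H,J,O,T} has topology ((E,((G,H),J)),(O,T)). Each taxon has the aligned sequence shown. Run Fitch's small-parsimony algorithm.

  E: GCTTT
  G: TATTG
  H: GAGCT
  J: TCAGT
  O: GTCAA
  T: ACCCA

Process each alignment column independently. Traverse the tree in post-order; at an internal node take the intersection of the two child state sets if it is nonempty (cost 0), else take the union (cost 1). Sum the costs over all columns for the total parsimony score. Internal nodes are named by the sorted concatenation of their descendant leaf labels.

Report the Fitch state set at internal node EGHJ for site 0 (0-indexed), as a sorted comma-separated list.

G,T

site 0, node GH: G={T} ∪ H={G} → {G,T} (+1)
site 0, node GHJ: GH={G,T} ∩ J={T} → {T} (+0)
site 0, node EGHJ: E={G} ∪ GHJ={T} → {G,T} (+1)
site 0, node OT: O={G} ∪ T={A} → {A,G} (+1)
site 0, node EGHJOT: EGHJ={G,T} ∩ OT={A,G} → {G} (+0)
site 1, node GH: G={A} ∩ H={A} → {A} (+0)
site 1, node GHJ: GH={A} ∪ J={C} → {A,C} (+1)
site 1, node EGHJ: E={C} ∩ GHJ={A,C} → {C} (+0)
site 1, node OT: O={T} ∪ T={C} → {C,T} (+1)
site 1, node EGHJOT: EGHJ={C} ∩ OT={C,T} → {C} (+0)
site 2, node GH: G={T} ∪ H={G} → {G,T} (+1)
site 2, node GHJ: GH={G,T} ∪ J={A} → {A,G,T} (+1)
site 2, node EGHJ: E={T} ∩ GHJ={A,G,T} → {T} (+0)
site 2, node OT: O={C} ∩ T={C} → {C} (+0)
site 2, node EGHJOT: EGHJ={T} ∪ OT={C} → {C,T} (+1)
site 3, node GH: G={T} ∪ H={C} → {C,T} (+1)
site 3, node GHJ: GH={C,T} ∪ J={G} → {C,G,T} (+1)
site 3, node EGHJ: E={T} ∩ GHJ={C,G,T} → {T} (+0)
site 3, node OT: O={A} ∪ T={C} → {A,C} (+1)
site 3, node EGHJOT: EGHJ={T} ∪ OT={A,C} → {A,C,T} (+1)
site 4, node GH: G={G} ∪ H={T} → {G,T} (+1)
site 4, node GHJ: GH={G,T} ∩ J={T} → {T} (+0)
site 4, node EGHJ: E={T} ∩ GHJ={T} → {T} (+0)
site 4, node OT: O={A} ∩ T={A} → {A} (+0)
site 4, node EGHJOT: EGHJ={T} ∪ OT={A} → {A,T} (+1)
per-site changes: [3, 2, 3, 4, 2]; total = 14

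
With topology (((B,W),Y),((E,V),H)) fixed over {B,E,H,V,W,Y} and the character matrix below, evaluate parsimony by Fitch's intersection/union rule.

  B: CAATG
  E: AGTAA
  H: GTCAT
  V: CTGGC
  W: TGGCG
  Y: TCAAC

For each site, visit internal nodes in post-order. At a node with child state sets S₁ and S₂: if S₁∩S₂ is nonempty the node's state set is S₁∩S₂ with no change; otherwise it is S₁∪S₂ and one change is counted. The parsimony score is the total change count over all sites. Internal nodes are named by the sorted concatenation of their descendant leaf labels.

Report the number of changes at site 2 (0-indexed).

[col 0] BW: children B:{C}, W:{T} ∪→ {C,T}; cost 1
[col 0] BWY: children BW:{C,T}, Y:{T} ∩→ {T}; cost 0
[col 0] EV: children E:{A}, V:{C} ∪→ {A,C}; cost 1
[col 0] EHV: children EV:{A,C}, H:{G} ∪→ {A,C,G}; cost 1
[col 0] BEHVWY: children BWY:{T}, EHV:{A,C,G} ∪→ {A,C,G,T}; cost 1
[col 1] BW: children B:{A}, W:{G} ∪→ {A,G}; cost 1
[col 1] BWY: children BW:{A,G}, Y:{C} ∪→ {A,C,G}; cost 1
[col 1] EV: children E:{G}, V:{T} ∪→ {G,T}; cost 1
[col 1] EHV: children EV:{G,T}, H:{T} ∩→ {T}; cost 0
[col 1] BEHVWY: children BWY:{A,C,G}, EHV:{T} ∪→ {A,C,G,T}; cost 1
[col 2] BW: children B:{A}, W:{G} ∪→ {A,G}; cost 1
[col 2] BWY: children BW:{A,G}, Y:{A} ∩→ {A}; cost 0
[col 2] EV: children E:{T}, V:{G} ∪→ {G,T}; cost 1
[col 2] EHV: children EV:{G,T}, H:{C} ∪→ {C,G,T}; cost 1
[col 2] BEHVWY: children BWY:{A}, EHV:{C,G,T} ∪→ {A,C,G,T}; cost 1
[col 3] BW: children B:{T}, W:{C} ∪→ {C,T}; cost 1
[col 3] BWY: children BW:{C,T}, Y:{A} ∪→ {A,C,T}; cost 1
[col 3] EV: children E:{A}, V:{G} ∪→ {A,G}; cost 1
[col 3] EHV: children EV:{A,G}, H:{A} ∩→ {A}; cost 0
[col 3] BEHVWY: children BWY:{A,C,T}, EHV:{A} ∩→ {A}; cost 0
[col 4] BW: children B:{G}, W:{G} ∩→ {G}; cost 0
[col 4] BWY: children BW:{G}, Y:{C} ∪→ {C,G}; cost 1
[col 4] EV: children E:{A}, V:{C} ∪→ {A,C}; cost 1
[col 4] EHV: children EV:{A,C}, H:{T} ∪→ {A,C,T}; cost 1
[col 4] BEHVWY: children BWY:{C,G}, EHV:{A,C,T} ∩→ {C}; cost 0
per-site changes: [4, 4, 4, 3, 3]; total = 18

4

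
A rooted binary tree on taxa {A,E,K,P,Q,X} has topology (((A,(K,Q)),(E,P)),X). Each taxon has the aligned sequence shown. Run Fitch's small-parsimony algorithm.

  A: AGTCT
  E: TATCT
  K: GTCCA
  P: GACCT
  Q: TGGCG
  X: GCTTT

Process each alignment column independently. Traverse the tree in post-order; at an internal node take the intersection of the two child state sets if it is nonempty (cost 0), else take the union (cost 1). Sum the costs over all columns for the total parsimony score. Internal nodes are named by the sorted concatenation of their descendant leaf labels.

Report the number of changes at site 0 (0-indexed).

KQ@0: {G} ∪ {T} = {G,T} (union, +1)
AKQ@0: {A} ∪ {G,T} = {A,G,T} (union, +1)
EP@0: {T} ∪ {G} = {G,T} (union, +1)
AEKPQ@0: {A,G,T} ∩ {G,T} = {G,T} (intersection, +0)
AEKPQX@0: {G,T} ∩ {G} = {G} (intersection, +0)
KQ@1: {T} ∪ {G} = {G,T} (union, +1)
AKQ@1: {G} ∩ {G,T} = {G} (intersection, +0)
EP@1: {A} ∩ {A} = {A} (intersection, +0)
AEKPQ@1: {G} ∪ {A} = {A,G} (union, +1)
AEKPQX@1: {A,G} ∪ {C} = {A,C,G} (union, +1)
KQ@2: {C} ∪ {G} = {C,G} (union, +1)
AKQ@2: {T} ∪ {C,G} = {C,G,T} (union, +1)
EP@2: {T} ∪ {C} = {C,T} (union, +1)
AEKPQ@2: {C,G,T} ∩ {C,T} = {C,T} (intersection, +0)
AEKPQX@2: {C,T} ∩ {T} = {T} (intersection, +0)
KQ@3: {C} ∩ {C} = {C} (intersection, +0)
AKQ@3: {C} ∩ {C} = {C} (intersection, +0)
EP@3: {C} ∩ {C} = {C} (intersection, +0)
AEKPQ@3: {C} ∩ {C} = {C} (intersection, +0)
AEKPQX@3: {C} ∪ {T} = {C,T} (union, +1)
KQ@4: {A} ∪ {G} = {A,G} (union, +1)
AKQ@4: {T} ∪ {A,G} = {A,G,T} (union, +1)
EP@4: {T} ∩ {T} = {T} (intersection, +0)
AEKPQ@4: {A,G,T} ∩ {T} = {T} (intersection, +0)
AEKPQX@4: {T} ∩ {T} = {T} (intersection, +0)
per-site changes: [3, 3, 3, 1, 2]; total = 12

3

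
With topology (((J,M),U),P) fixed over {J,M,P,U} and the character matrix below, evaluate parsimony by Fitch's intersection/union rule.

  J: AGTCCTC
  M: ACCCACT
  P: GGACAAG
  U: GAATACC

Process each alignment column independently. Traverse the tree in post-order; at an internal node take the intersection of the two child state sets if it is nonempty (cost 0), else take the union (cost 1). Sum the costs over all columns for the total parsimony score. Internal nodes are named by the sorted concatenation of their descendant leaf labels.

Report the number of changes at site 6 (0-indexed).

[col 0] JM: children J:{A}, M:{A} ∩→ {A}; cost 0
[col 0] JMU: children JM:{A}, U:{G} ∪→ {A,G}; cost 1
[col 0] JMPU: children JMU:{A,G}, P:{G} ∩→ {G}; cost 0
[col 1] JM: children J:{G}, M:{C} ∪→ {C,G}; cost 1
[col 1] JMU: children JM:{C,G}, U:{A} ∪→ {A,C,G}; cost 1
[col 1] JMPU: children JMU:{A,C,G}, P:{G} ∩→ {G}; cost 0
[col 2] JM: children J:{T}, M:{C} ∪→ {C,T}; cost 1
[col 2] JMU: children JM:{C,T}, U:{A} ∪→ {A,C,T}; cost 1
[col 2] JMPU: children JMU:{A,C,T}, P:{A} ∩→ {A}; cost 0
[col 3] JM: children J:{C}, M:{C} ∩→ {C}; cost 0
[col 3] JMU: children JM:{C}, U:{T} ∪→ {C,T}; cost 1
[col 3] JMPU: children JMU:{C,T}, P:{C} ∩→ {C}; cost 0
[col 4] JM: children J:{C}, M:{A} ∪→ {A,C}; cost 1
[col 4] JMU: children JM:{A,C}, U:{A} ∩→ {A}; cost 0
[col 4] JMPU: children JMU:{A}, P:{A} ∩→ {A}; cost 0
[col 5] JM: children J:{T}, M:{C} ∪→ {C,T}; cost 1
[col 5] JMU: children JM:{C,T}, U:{C} ∩→ {C}; cost 0
[col 5] JMPU: children JMU:{C}, P:{A} ∪→ {A,C}; cost 1
[col 6] JM: children J:{C}, M:{T} ∪→ {C,T}; cost 1
[col 6] JMU: children JM:{C,T}, U:{C} ∩→ {C}; cost 0
[col 6] JMPU: children JMU:{C}, P:{G} ∪→ {C,G}; cost 1
per-site changes: [1, 2, 2, 1, 1, 2, 2]; total = 11

2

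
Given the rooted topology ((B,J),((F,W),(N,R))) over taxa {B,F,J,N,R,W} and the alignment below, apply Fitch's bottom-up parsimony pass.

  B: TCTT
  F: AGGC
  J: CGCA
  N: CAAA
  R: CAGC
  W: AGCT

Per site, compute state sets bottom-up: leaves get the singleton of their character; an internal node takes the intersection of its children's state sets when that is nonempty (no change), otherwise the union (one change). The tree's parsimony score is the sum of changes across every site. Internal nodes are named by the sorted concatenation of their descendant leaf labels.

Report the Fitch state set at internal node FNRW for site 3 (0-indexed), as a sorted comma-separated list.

C

site 0, node BJ: B={T} ∪ J={C} → {C,T} (+1)
site 0, node FW: F={A} ∩ W={A} → {A} (+0)
site 0, node NR: N={C} ∩ R={C} → {C} (+0)
site 0, node FNRW: FW={A} ∪ NR={C} → {A,C} (+1)
site 0, node BFJNRW: BJ={C,T} ∩ FNRW={A,C} → {C} (+0)
site 1, node BJ: B={C} ∪ J={G} → {C,G} (+1)
site 1, node FW: F={G} ∩ W={G} → {G} (+0)
site 1, node NR: N={A} ∩ R={A} → {A} (+0)
site 1, node FNRW: FW={G} ∪ NR={A} → {A,G} (+1)
site 1, node BFJNRW: BJ={C,G} ∩ FNRW={A,G} → {G} (+0)
site 2, node BJ: B={T} ∪ J={C} → {C,T} (+1)
site 2, node FW: F={G} ∪ W={C} → {C,G} (+1)
site 2, node NR: N={A} ∪ R={G} → {A,G} (+1)
site 2, node FNRW: FW={C,G} ∩ NR={A,G} → {G} (+0)
site 2, node BFJNRW: BJ={C,T} ∪ FNRW={G} → {C,G,T} (+1)
site 3, node BJ: B={T} ∪ J={A} → {A,T} (+1)
site 3, node FW: F={C} ∪ W={T} → {C,T} (+1)
site 3, node NR: N={A} ∪ R={C} → {A,C} (+1)
site 3, node FNRW: FW={C,T} ∩ NR={A,C} → {C} (+0)
site 3, node BFJNRW: BJ={A,T} ∪ FNRW={C} → {A,C,T} (+1)
per-site changes: [2, 2, 4, 4]; total = 12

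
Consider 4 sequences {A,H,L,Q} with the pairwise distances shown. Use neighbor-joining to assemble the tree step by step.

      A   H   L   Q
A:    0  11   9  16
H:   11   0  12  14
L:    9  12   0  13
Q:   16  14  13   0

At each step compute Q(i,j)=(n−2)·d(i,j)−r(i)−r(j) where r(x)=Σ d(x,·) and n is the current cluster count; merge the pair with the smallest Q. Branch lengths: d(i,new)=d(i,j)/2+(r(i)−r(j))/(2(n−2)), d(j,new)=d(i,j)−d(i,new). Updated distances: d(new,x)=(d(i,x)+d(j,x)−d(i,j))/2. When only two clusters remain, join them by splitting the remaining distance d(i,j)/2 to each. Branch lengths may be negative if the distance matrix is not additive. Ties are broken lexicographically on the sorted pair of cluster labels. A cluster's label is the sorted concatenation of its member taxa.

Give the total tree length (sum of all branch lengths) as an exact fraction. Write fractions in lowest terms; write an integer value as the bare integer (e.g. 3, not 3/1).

1. join A+L (d=9, Q=-52) ⇒ AL; edges |A|=5, |L|=4
  updated: d(AL,H)=7, d(AL,Q)=10
2. join AL+H (d=7, Q=-31) ⇒ AHL; edges |AL|=3/2, |H|=11/2
  updated: d(AHL,Q)=17/2
3. join AHL+Q (d=17/2) ⇒ AHLQ; edges |AHL|=17/4, |Q|=17/4
final tree: (((A:5,L:4):3/2,H:11/2):17/4,Q:17/4)
total length: 49/2

49/2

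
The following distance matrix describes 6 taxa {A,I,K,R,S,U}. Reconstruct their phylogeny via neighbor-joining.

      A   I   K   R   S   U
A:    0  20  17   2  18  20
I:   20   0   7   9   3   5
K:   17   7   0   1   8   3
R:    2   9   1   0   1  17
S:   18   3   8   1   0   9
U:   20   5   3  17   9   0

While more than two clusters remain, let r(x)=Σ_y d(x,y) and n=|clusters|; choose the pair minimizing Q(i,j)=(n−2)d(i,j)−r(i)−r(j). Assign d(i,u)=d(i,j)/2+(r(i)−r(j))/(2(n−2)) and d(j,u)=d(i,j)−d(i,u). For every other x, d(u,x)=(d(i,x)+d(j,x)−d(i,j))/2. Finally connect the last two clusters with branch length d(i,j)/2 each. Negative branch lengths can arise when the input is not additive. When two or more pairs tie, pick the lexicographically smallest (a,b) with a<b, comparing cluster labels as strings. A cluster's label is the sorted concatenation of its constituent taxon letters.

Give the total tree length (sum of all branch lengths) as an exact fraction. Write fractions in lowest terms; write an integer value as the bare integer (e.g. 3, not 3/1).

1. join A+R (d=2, Q=-99) ⇒ AR; edges |A|=55/8, |R|=-39/8
  updated: d(AR,I)=27/2, d(AR,K)=8, d(AR,S)=17/2, d(AR,U)=35/2
2. join K+U (d=3, Q=-103/2) ⇒ KU; edges |K|=1/12, |U|=35/12
  updated: d(AR,KU)=45/4, d(I,KU)=9/2, d(KU,S)=7
3. join AR+S (d=17/2, Q=-139/4) ⇒ ARS; edges |AR|=127/16, |S|=9/16
  updated: d(ARS,I)=4, d(ARS,KU)=39/8
4. join ARS+I (d=4, Q=-107/8) ⇒ AIRS; edges |ARS|=35/16, |I|=29/16
  updated: d(AIRS,KU)=43/16
5. join AIRS+KU (d=43/16) ⇒ AIKRSU; edges |AIRS|=43/32, |KU|=43/32
final tree: ((((A:55/8,R:-39/8):127/16,S:9/16):35/16,I:29/16):43/32,(K:1/12,U:35/12):43/32)
total length: 323/16

323/16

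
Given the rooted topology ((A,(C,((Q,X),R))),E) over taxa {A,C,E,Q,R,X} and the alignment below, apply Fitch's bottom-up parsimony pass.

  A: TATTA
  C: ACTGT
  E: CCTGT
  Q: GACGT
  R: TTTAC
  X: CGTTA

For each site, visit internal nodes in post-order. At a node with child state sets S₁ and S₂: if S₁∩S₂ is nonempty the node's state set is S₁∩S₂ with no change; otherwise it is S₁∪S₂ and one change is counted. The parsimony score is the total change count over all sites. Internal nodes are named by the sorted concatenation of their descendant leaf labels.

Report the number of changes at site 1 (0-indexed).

4

site 0, node QX: Q={G} ∪ X={C} → {C,G} (+1)
site 0, node QRX: QX={C,G} ∪ R={T} → {C,G,T} (+1)
site 0, node CQRX: C={A} ∪ QRX={C,G,T} → {A,C,G,T} (+1)
site 0, node ACQRX: A={T} ∩ CQRX={A,C,G,T} → {T} (+0)
site 0, node ACEQRX: ACQRX={T} ∪ E={C} → {C,T} (+1)
site 1, node QX: Q={A} ∪ X={G} → {A,G} (+1)
site 1, node QRX: QX={A,G} ∪ R={T} → {A,G,T} (+1)
site 1, node CQRX: C={C} ∪ QRX={A,G,T} → {A,C,G,T} (+1)
site 1, node ACQRX: A={A} ∩ CQRX={A,C,G,T} → {A} (+0)
site 1, node ACEQRX: ACQRX={A} ∪ E={C} → {A,C} (+1)
site 2, node QX: Q={C} ∪ X={T} → {C,T} (+1)
site 2, node QRX: QX={C,T} ∩ R={T} → {T} (+0)
site 2, node CQRX: C={T} ∩ QRX={T} → {T} (+0)
site 2, node ACQRX: A={T} ∩ CQRX={T} → {T} (+0)
site 2, node ACEQRX: ACQRX={T} ∩ E={T} → {T} (+0)
site 3, node QX: Q={G} ∪ X={T} → {G,T} (+1)
site 3, node QRX: QX={G,T} ∪ R={A} → {A,G,T} (+1)
site 3, node CQRX: C={G} ∩ QRX={A,G,T} → {G} (+0)
site 3, node ACQRX: A={T} ∪ CQRX={G} → {G,T} (+1)
site 3, node ACEQRX: ACQRX={G,T} ∩ E={G} → {G} (+0)
site 4, node QX: Q={T} ∪ X={A} → {A,T} (+1)
site 4, node QRX: QX={A,T} ∪ R={C} → {A,C,T} (+1)
site 4, node CQRX: C={T} ∩ QRX={A,C,T} → {T} (+0)
site 4, node ACQRX: A={A} ∪ CQRX={T} → {A,T} (+1)
site 4, node ACEQRX: ACQRX={A,T} ∩ E={T} → {T} (+0)
per-site changes: [4, 4, 1, 3, 3]; total = 15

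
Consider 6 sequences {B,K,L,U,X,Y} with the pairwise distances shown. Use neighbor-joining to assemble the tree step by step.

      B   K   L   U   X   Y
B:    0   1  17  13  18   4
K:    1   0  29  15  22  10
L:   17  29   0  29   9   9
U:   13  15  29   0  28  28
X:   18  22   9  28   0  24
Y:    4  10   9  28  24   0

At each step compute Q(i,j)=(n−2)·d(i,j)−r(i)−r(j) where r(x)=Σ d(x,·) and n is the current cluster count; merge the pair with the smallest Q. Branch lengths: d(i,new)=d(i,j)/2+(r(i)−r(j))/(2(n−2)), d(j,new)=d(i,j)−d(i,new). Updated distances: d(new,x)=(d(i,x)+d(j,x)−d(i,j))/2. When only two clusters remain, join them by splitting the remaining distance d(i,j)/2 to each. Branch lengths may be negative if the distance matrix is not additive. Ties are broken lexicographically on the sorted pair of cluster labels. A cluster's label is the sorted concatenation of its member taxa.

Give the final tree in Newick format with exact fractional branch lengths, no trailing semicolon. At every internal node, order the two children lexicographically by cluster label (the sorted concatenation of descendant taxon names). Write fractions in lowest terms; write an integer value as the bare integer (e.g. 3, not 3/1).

(((B:-21/8,((L:7/2,X:11/2):26/3,Y:10/3):41/8):17/8,K:15/8):105/16,U:105/16)

step 1: merge (L,X) at d=9, Q=-158; branch lengths L→7/2, X→11/2; new cluster LX
  updated: d(B,LX)=13, d(K,LX)=21, d(LX,U)=24, d(LX,Y)=12
step 2: merge (LX,Y) at d=12, Q=-88; branch lengths LX→26/3, Y→10/3; new cluster LXY
  updated: d(B,LXY)=5/2, d(K,LXY)=19/2, d(LXY,U)=20
step 3: merge (B,LXY) at d=5/2, Q=-87/2; branch lengths B→-21/8, LXY→41/8; new cluster BLXY
  updated: d(BLXY,K)=4, d(BLXY,U)=61/4
step 4: merge (BLXY,K) at d=4, Q=-137/4; branch lengths BLXY→17/8, K→15/8; new cluster BKLXY
  updated: d(BKLXY,U)=105/8
step 5: merge (BKLXY,U) at d=105/8; branch lengths BKLXY→105/16, U→105/16; new cluster BKLUXY
final tree: (((B:-21/8,((L:7/2,X:11/2):26/3,Y:10/3):41/8):17/8,K:15/8):105/16,U:105/16)
total length: 325/8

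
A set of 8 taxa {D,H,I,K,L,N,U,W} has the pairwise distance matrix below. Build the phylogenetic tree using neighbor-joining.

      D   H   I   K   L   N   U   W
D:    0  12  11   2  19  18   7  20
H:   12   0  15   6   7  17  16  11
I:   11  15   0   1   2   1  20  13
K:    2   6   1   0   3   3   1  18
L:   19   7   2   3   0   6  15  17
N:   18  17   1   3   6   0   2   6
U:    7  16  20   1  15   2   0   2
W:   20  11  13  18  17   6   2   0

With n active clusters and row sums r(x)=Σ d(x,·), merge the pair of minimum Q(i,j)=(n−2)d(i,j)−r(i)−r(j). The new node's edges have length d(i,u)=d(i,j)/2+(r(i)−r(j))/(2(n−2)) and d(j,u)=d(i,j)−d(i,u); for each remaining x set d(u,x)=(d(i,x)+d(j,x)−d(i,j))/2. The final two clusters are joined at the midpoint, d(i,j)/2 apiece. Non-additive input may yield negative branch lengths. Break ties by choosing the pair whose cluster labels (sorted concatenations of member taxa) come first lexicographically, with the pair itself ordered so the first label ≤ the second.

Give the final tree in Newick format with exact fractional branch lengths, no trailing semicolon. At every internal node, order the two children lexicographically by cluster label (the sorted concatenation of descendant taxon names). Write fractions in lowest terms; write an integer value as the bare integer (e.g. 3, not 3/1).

(((D:85/16,K:-53/16):29/16,H:99/16):1,((I:15/32,L:49/32):115/48,(N:-2/5,(U:-1,W:3):17/5):215/48):1)

1. join U+W (d=2, Q=-138) ⇒ UW; edges |U|=-1, |W|=3
  updated: d(D,UW)=25/2, d(H,UW)=25/2, d(I,UW)=31/2, d(K,UW)=17/2, d(L,UW)=15, d(N,UW)=3
2. join N+UW (d=3, Q=-100) ⇒ NUW; edges |N|=-2/5, |UW|=17/5
  updated: d(D,NUW)=55/4, d(H,NUW)=53/4, d(I,NUW)=27/4, d(K,NUW)=17/4, d(L,NUW)=9
3. join I+L (d=2, Q=-271/4) ⇒ IL; edges |I|=15/32, |L|=49/32
  updated: d(D,IL)=14, d(H,IL)=10, d(IL,K)=1, d(IL,NUW)=55/8
4. join IL+NUW (d=55/8, Q=-395/8) ⇒ ILNUW; edges |IL|=115/48, |NUW|=215/48
  updated: d(D,ILNUW)=167/16, d(H,ILNUW)=131/16, d(ILNUW,K)=-13/16
5. join D+K (d=2, Q=-221/8) ⇒ DK; edges |D|=85/16, |K|=-53/16
  updated: d(DK,H)=8, d(DK,ILNUW)=61/16
6. join DK+H (d=8, Q=-20) ⇒ DHK; edges |DK|=29/16, |H|=99/16
  updated: d(DHK,ILNUW)=2
7. join DHK+ILNUW (d=2) ⇒ DHIKLNUW; edges |DHK|=1, |ILNUW|=1
final tree: (((D:85/16,K:-53/16):29/16,H:99/16):1,((I:15/32,L:49/32):115/48,(N:-2/5,(U:-1,W:3):17/5):215/48):1)
total length: 207/8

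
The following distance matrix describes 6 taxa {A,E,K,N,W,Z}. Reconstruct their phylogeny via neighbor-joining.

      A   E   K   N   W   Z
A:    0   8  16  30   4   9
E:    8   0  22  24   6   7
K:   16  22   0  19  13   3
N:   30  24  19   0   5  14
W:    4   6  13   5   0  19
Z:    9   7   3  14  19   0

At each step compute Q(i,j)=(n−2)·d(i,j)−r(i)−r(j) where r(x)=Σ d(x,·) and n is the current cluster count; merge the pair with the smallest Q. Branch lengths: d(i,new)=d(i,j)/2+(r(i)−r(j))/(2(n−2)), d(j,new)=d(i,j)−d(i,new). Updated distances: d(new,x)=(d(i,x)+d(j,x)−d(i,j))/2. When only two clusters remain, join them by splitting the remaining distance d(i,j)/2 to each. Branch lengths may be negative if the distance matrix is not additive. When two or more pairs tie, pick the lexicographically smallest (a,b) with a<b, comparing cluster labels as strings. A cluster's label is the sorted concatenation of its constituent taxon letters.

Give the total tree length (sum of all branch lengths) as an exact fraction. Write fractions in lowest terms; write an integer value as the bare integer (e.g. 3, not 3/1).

step 1: merge (N,W) at d=5, Q=-119; branch lengths N→65/8, W→-25/8; new cluster NW
  updated: d(A,NW)=29/2, d(E,NW)=25/2, d(K,NW)=27/2, d(NW,Z)=14
step 2: merge (K,Z) at d=3, Q=-157/2; branch lengths K→61/12, Z→-25/12; new cluster KZ
  updated: d(A,KZ)=11, d(E,KZ)=13, d(KZ,NW)=49/4
step 3: merge (A,E) at d=8, Q=-51; branch lengths A→4, E→4; new cluster AE
  updated: d(AE,KZ)=8, d(AE,NW)=19/2
step 4: merge (AE,KZ) at d=8, Q=-119/4; branch lengths AE→21/8, KZ→43/8; new cluster AEKZ
  updated: d(AEKZ,NW)=55/8
step 5: merge (AEKZ,NW) at d=55/8; branch lengths AEKZ→55/16, NW→55/16; new cluster AEKNWZ
final tree: (((A:4,E:4):21/8,(K:61/12,Z:-25/12):43/8):55/16,(N:65/8,W:-25/8):55/16)
total length: 247/8

247/8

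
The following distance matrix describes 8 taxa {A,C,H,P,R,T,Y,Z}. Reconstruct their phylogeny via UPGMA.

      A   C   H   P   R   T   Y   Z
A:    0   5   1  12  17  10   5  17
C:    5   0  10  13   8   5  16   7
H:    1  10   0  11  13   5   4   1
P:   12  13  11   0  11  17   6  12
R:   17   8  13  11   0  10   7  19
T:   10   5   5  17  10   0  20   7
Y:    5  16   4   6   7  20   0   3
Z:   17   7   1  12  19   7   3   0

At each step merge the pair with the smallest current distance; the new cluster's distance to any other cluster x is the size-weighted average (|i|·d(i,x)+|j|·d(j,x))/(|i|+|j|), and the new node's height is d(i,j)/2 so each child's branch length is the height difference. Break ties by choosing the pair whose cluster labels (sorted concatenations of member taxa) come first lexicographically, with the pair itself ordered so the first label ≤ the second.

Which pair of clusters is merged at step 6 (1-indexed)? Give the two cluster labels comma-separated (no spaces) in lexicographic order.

1. join A+H (d=1) ⇒ AH; edges |A|=1/2, |H|=1/2
  updated: d(AH,C)=15/2, d(AH,P)=23/2, d(AH,R)=15, d(AH,T)=15/2, d(AH,Y)=9/2, d(AH,Z)=9
2. join Y+Z (d=3) ⇒ YZ; edges |Y|=3/2, |Z|=3/2
  updated: d(AH,YZ)=27/4, d(C,YZ)=23/2, d(P,YZ)=9, d(R,YZ)=13, d(T,YZ)=27/2
3. join C+T (d=5) ⇒ CT; edges |C|=5/2, |T|=5/2
  updated: d(AH,CT)=15/2, d(CT,P)=15, d(CT,R)=9, d(CT,YZ)=25/2
4. join AH+YZ (d=27/4) ⇒ AHYZ; edges |AH|=23/8, |YZ|=15/8
  updated: d(AHYZ,CT)=10, d(AHYZ,P)=41/4, d(AHYZ,R)=14
5. join CT+R (d=9) ⇒ CRT; edges |CT|=2, |R|=9/2
  updated: d(AHYZ,CRT)=34/3, d(CRT,P)=41/3
6. join AHYZ+P (d=41/4) ⇒ AHPYZ; edges |AHYZ|=7/4, |P|=41/8
  updated: d(AHPYZ,CRT)=59/5
7. join AHPYZ+CRT (d=59/5) ⇒ ACHPRTYZ; edges |AHPYZ|=31/40, |CRT|=7/5
final tree: ((((A:1/2,H:1/2):23/8,(Y:3/2,Z:3/2):15/8):7/4,P:41/8):31/40,((C:5/2,T:5/2):2,R:9/2):7/5)
total length: 293/10

AHYZ,P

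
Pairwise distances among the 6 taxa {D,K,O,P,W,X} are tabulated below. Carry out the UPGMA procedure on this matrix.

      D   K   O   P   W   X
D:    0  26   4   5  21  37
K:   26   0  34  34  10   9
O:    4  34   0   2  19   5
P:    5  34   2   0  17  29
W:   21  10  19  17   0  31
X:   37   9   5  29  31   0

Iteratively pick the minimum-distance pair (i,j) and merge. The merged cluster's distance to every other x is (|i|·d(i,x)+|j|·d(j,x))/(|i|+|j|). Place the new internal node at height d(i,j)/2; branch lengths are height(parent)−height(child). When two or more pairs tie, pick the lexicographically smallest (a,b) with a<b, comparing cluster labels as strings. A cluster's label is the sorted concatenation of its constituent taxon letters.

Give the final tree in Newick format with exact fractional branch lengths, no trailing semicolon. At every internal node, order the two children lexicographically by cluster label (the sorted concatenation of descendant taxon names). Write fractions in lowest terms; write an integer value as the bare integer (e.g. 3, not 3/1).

(((D:9/4,(O:1,P:1):5/4):29/4,W:19/2):27/8,(K:9/2,X:9/2):67/8)

step 1: merge (O,P) at d=2; branch lengths O→1, P→1; new cluster OP
  updated: d(D,OP)=9/2, d(K,OP)=34, d(OP,W)=18, d(OP,X)=17
step 2: merge (D,OP) at d=9/2; branch lengths D→9/4, OP→5/4; new cluster DOP
  updated: d(DOP,K)=94/3, d(DOP,W)=19, d(DOP,X)=71/3
step 3: merge (K,X) at d=9; branch lengths K→9/2, X→9/2; new cluster KX
  updated: d(DOP,KX)=55/2, d(KX,W)=41/2
step 4: merge (DOP,W) at d=19; branch lengths DOP→29/4, W→19/2; new cluster DOPW
  updated: d(DOPW,KX)=103/4
step 5: merge (DOPW,KX) at d=103/4; branch lengths DOPW→27/8, KX→67/8; new cluster DKOPWX
final tree: (((D:9/4,(O:1,P:1):5/4):29/4,W:19/2):27/8,(K:9/2,X:9/2):67/8)
total length: 43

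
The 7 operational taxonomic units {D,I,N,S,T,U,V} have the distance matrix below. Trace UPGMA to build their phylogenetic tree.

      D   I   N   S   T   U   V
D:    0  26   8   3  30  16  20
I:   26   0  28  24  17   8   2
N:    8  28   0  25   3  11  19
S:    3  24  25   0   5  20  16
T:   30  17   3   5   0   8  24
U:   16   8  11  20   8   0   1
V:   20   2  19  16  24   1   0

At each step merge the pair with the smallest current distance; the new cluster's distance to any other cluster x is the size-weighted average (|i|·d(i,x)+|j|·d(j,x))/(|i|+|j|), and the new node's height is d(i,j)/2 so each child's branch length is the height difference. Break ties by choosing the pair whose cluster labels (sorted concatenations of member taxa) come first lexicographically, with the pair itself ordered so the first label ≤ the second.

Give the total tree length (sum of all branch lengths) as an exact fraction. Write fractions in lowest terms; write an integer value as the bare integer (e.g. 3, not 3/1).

1. join U+V (d=1) ⇒ UV; edges |U|=1/2, |V|=1/2
  updated: d(D,UV)=18, d(I,UV)=5, d(N,UV)=15, d(S,UV)=18, d(T,UV)=16
2. join D+S (d=3) ⇒ DS; edges |D|=3/2, |S|=3/2
  updated: d(DS,I)=25, d(DS,N)=33/2, d(DS,T)=35/2, d(DS,UV)=18
3. join N+T (d=3) ⇒ NT; edges |N|=3/2, |T|=3/2
  updated: d(DS,NT)=17, d(I,NT)=45/2, d(NT,UV)=31/2
4. join I+UV (d=5) ⇒ IUV; edges |I|=5/2, |UV|=2
  updated: d(DS,IUV)=61/3, d(IUV,NT)=107/6
5. join DS+NT (d=17) ⇒ DNST; edges |DS|=7, |NT|=7
  updated: d(DNST,IUV)=229/12
6. join DNST+IUV (d=229/12) ⇒ DINSTUV; edges |DNST|=25/24, |IUV|=169/24
final tree: (((D:3/2,S:3/2):7,(N:3/2,T:3/2):7):25/24,(I:5/2,(U:1/2,V:1/2):2):169/24)
total length: 403/12

403/12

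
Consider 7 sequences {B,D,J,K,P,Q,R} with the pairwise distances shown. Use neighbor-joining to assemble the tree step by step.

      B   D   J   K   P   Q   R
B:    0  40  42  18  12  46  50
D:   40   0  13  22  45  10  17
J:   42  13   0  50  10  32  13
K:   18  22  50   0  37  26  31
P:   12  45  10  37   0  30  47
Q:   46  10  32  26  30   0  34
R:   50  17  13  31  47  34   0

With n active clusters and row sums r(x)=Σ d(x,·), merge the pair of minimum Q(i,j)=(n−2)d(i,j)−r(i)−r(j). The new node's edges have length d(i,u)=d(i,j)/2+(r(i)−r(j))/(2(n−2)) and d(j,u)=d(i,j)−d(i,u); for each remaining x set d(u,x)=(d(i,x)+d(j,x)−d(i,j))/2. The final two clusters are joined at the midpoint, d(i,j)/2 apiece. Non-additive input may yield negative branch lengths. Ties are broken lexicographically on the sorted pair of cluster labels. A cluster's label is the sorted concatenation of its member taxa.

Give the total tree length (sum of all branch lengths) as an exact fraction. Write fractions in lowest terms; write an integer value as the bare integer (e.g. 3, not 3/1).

1. join B+P (d=12, Q=-329) ⇒ BP; edges |B|=87/10, |P|=33/10
  updated: d(BP,D)=73/2, d(BP,J)=20, d(BP,K)=43/2, d(BP,Q)=32, d(BP,R)=85/2
2. join BP+K (d=43/2, Q=-217) ⇒ BKP; edges |BP|=11, |K|=21/2
  updated: d(BKP,D)=37/2, d(BKP,J)=97/4, d(BKP,Q)=73/4, d(BKP,R)=26
3. join J+R (d=13, Q=-533/4) ⇒ JR; edges |J|=125/24, |R|=187/24
  updated: d(BKP,JR)=149/8, d(D,JR)=17/2, d(JR,Q)=53/2
4. join BKP+Q (d=73/4, Q=-589/8) ⇒ BKPQ; edges |BKP|=297/32, |Q|=287/32
  updated: d(BKPQ,D)=41/8, d(BKPQ,JR)=215/16
5. join BKPQ+D (d=41/8, Q=-433/16) ⇒ BDKPQ; edges |BKPQ|=161/32, |D|=3/32
  updated: d(BDKPQ,JR)=269/32
6. join BDKPQ+JR (d=269/32) ⇒ BDJKPQR; edges |BDKPQ|=269/64, |JR|=269/64
final tree: (((((B:87/10,P:33/10):11,K:21/2):297/32,Q:287/32):161/32,D:3/32):269/64,(J:125/24,R:187/24):269/64)
total length: 2505/32

2505/32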